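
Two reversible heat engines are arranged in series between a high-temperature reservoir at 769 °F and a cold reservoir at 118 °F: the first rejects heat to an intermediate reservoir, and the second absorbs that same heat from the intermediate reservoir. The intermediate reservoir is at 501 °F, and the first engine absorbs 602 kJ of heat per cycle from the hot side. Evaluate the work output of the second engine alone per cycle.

W₂ ≈ 187.7 kJ

T_H = 769 °F → (769 − 32) × 5/9 = 409.44 °C = 682.59 K.
T_C = 118 °F → (118 − 32) × 5/9 = 47.78 °C = 320.93 K.
T_m = 501 °F → (501 − 32) × 5/9 = 260.56 °C = 533.71 K.
Heat entering the second stage: Q_m = Q_H·(T_m/T_H) = 602 × 533.71/682.59 = 470.7 kJ.
Second-stage efficiency η₂ = 1 − T_C/T_m = 1 − 320.93/533.71 = 0.3987, so W₂ = η₂·Q_m = 187.7 kJ.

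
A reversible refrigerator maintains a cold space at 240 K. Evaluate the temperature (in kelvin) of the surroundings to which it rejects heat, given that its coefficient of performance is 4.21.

COP_R = T_C/(T_H − T_C) ⇒ T_H = T_C·(1 + 1/COP_R) = 240.00 × (1 + 1/4.21) = 297 K.

T_H ≈ 297 K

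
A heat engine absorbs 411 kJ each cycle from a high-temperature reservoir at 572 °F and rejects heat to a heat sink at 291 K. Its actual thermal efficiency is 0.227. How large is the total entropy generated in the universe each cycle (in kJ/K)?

T_H = 572 °F → (572 − 32) × 5/9 = 300.00 °C = 573.15 K.
W = η·Q_H = 0.227 × 411 = 93.30 kJ, so Q_C = Q_H − W = 317.7 kJ.
Reservoir entropy changes: ΔS_H = −Q_H/T_H = −411/573.15 = -0.7171 kJ/K and ΔS_C = +Q_C/T_C = 317.7/291.00 = 1.092 kJ/K.
ΔS_univ = −Q_H/T_H + Q_C/T_C = 0.375 kJ/K (> 0, since η = 0.227 < η_Carnot = 0.492).

ΔS_univ ≈ 0.375 kJ/K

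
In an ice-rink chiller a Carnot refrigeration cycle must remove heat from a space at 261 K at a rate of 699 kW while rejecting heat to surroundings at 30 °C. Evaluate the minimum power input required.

T_H = 30 °C → 30 + 273.15 = 303.15 K.
For a reversible refrigerator, COP_R = T_C/(T_H − T_C) = 261.00/42.15 = 6.1922.
W = Q_C/COP_R = 699/6.1922 = 113 kW.

Ẇ_in ≈ 113 kW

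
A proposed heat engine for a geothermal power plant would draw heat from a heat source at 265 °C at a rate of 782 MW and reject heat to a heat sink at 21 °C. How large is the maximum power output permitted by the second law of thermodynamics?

T_H = 265 °C → 265 + 273.15 = 538.15 K.
T_C = 21 °C → 21 + 273.15 = 294.15 K.
By the Carnot theorem, η_max = 1 − T_C/T_H = 1 − 294.15/538.15 = 0.4534.
W_max = η_max · Q_H = 0.4534 × 782 = 355 MW.

Ẇ_max ≈ 355 MW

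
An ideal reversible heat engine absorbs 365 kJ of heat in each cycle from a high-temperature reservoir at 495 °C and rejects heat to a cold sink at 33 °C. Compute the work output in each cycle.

T_H = 495 °C → 495 + 273.15 = 768.15 K.
T_C = 33 °C → 33 + 273.15 = 306.15 K.
For a reversible engine, η = 1 − T_C/T_H = 1 − 306.15/768.15 = 0.6014.
W = η·Q_H = 0.6014 × 365 = 220 kJ.

W ≈ 220 kJ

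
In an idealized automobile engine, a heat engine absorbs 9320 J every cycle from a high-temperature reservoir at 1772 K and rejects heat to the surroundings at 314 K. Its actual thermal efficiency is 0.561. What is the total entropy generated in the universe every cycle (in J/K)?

ΔS_univ ≈ 7.77 J/K

W = η·Q_H = 0.561 × 9320 = 5229 J, so Q_C = Q_H − W = 4091 J.
Reservoir entropy changes: ΔS_H = −Q_H/T_H = −9320/1772.00 = -5.260 J/K and ΔS_C = +Q_C/T_C = 4091/314.00 = 13.03 J/K.
ΔS_univ = −Q_H/T_H + Q_C/T_C = 7.77 J/K (> 0, since η = 0.561 < η_Carnot = 0.823).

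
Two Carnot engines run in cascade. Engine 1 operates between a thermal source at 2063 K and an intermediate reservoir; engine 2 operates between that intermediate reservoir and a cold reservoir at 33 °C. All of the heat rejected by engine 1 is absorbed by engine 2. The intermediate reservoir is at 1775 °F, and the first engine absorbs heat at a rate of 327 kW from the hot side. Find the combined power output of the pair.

T_C = 33 °C → 33 + 273.15 = 306.15 K.
Two reversible stages in series are equivalent to a single Carnot engine between T_H and T_C, so η_total = 1 − T_C/T_H = 1 − 306.15/2063.00 = 0.8516.
W_total = η_total · Q_H = 0.8516 × 327 = 278 kW.

Ẇ_total ≈ 278 kW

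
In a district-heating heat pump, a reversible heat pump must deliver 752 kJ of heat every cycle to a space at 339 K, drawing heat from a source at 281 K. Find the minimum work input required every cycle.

W_in ≈ 128.7 kJ

Reversible heating COP: COP_HP = T_H/(T_H − T_C) = 339.00/58.00 = 5.8448.
W = Q_H/COP_HP = 752/5.8448 = 128.7 kJ.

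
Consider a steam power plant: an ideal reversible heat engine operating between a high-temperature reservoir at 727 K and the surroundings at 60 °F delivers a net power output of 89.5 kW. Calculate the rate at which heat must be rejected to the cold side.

Q̇_C ≈ 59.0 kW

T_C = 60 °F → (60 − 32) × 5/9 = 15.56 °C = 288.71 K.
The Carnot efficiency is η = 1 − T_C/T_H = 1 − 288.71/727.00 = 0.6029.
Since Q_C/Q_H = T_C/T_H and Q_H = W/η, Q_C = W·T_C/(T_H − T_C) = 89.5 × 288.71/438.29 = 59.0 kW.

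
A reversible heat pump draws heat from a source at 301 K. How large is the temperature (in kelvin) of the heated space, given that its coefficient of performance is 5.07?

COP_HP = T_H/(T_H − T_C) ⇒ T_H = T_C·COP_HP/(COP_HP − 1) = 301.00 × 5.07/(5.07 − 1) = 375 K.

T_H ≈ 375 K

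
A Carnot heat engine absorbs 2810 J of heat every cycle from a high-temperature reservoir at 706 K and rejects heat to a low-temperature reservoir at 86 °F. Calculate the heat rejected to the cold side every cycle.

T_C = 86 °F → (86 − 32) × 5/9 = 30.00 °C = 303.15 K.
Carnot efficiency: η = 1 − T_C/T_H = 1 − 303.15/706.00 = 0.5706.
For a reversible cycle Q_C/Q_H = T_C/T_H, so Q_C = 2810 × 303.15/706.00 = 1210 J.

Q_C ≈ 1210 J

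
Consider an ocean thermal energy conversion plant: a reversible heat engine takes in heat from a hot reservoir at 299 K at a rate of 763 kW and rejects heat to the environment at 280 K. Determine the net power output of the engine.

The Carnot efficiency is η = 1 − T_C/T_H = 1 − 280.00/299.00 = 0.0635.
W = η·Q_H = 0.0635 × 763 = 48.48 kW.

Ẇ ≈ 48.48 kW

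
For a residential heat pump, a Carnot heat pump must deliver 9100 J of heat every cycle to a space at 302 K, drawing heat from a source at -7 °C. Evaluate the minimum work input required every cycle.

T_C = -7 °C → -7 + 273.15 = 266.15 K.
COP_HP = T_H/(T_H − T_C) = 302.00/35.85 = 8.4240.
W = Q_H/COP_HP = 9100/8.4240 = 1080 J.

W_in ≈ 1080 J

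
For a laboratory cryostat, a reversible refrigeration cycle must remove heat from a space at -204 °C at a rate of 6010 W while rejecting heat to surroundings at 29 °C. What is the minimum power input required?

Ẇ_in ≈ 20300 W

T_H = 29 °C → 29 + 273.15 = 302.15 K.
T_C = -204 °C → -204 + 273.15 = 69.15 K.
The reversible coefficient of performance is COP_R = T_C/(T_H − T_C) = 69.15/233.00 = 0.2968.
W = Q_C/COP_R = 6010/0.2968 = 20300 W.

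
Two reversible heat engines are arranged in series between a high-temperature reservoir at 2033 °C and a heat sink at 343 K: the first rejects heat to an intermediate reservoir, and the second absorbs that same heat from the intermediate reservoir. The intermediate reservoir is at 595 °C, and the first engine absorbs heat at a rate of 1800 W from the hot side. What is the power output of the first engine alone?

Ẇ₁ ≈ 1122 W

T_H = 2033 °C → 2033 + 273.15 = 2306.15 K.
T_m = 595 °C → 595 + 273.15 = 868.15 K.
First-stage efficiency η₁ = 1 − T_m/T_H = 1 − 868.15/2306.15 = 0.6236.
W₁ = η₁·Q_H = 0.6236 × 1800 = 1122 W.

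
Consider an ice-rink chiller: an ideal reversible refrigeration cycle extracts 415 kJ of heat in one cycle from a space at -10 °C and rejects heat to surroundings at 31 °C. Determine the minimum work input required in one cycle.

W_in ≈ 64.7 kJ

T_H = 31 °C → 31 + 273.15 = 304.15 K.
T_C = -10 °C → -10 + 273.15 = 263.15 K.
COP_R = T_C/(T_H − T_C) = 263.15/41.00 = 6.4183.
W = Q_C/COP_R = 415/6.4183 = 64.7 kJ.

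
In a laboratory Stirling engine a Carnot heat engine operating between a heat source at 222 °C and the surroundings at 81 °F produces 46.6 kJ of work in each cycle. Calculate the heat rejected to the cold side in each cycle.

T_H = 222 °C → 222 + 273.15 = 495.15 K.
T_C = 81 °F → (81 − 32) × 5/9 = 27.22 °C = 300.37 K.
Carnot efficiency: η = 1 − T_C/T_H = 1 − 300.37/495.15 = 0.3934.
Since Q_C/Q_H = T_C/T_H and Q_H = W/η, Q_C = W·T_C/(T_H − T_C) = 46.6 × 300.37/194.78 = 71.9 kJ.

Q_C ≈ 71.9 kJ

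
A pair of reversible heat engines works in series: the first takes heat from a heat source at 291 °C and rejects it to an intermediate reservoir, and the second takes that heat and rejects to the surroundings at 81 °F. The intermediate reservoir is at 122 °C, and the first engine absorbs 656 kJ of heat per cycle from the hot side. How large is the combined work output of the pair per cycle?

W_total ≈ 306.7 kJ

T_H = 291 °C → 291 + 273.15 = 564.15 K.
T_C = 81 °F → (81 − 32) × 5/9 = 27.22 °C = 300.37 K.
Two reversible stages in series are equivalent to a single Carnot engine between T_H and T_C, so η_total = 1 − T_C/T_H = 1 − 300.37/564.15 = 0.4676.
W_total = η_total · Q_H = 0.4676 × 656 = 306.7 kJ.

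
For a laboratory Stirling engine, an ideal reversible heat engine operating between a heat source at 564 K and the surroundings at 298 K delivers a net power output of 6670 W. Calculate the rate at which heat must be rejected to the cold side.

Q̇_C ≈ 7470 W

Since the cycle is reversible, η = 1 − T_C/T_H = 1 − 298.00/564.00 = 0.4716.
Since Q_C/Q_H = T_C/T_H and Q_H = W/η, Q_C = W·T_C/(T_H − T_C) = 6670 × 298.00/266.00 = 7470 W.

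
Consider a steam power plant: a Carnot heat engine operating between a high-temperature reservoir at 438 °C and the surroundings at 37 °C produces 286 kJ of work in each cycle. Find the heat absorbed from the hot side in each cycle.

Q_H ≈ 507 kJ

T_H = 438 °C → 438 + 273.15 = 711.15 K.
T_C = 37 °C → 37 + 273.15 = 310.15 K.
For a reversible engine, η = 1 − T_C/T_H = 1 − 310.15/711.15 = 0.5639.
Q_H = W/η = 286/0.5639 = 507 kJ.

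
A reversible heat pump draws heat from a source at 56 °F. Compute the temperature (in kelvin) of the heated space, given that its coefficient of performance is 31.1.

T_C = 56 °F → (56 − 32) × 5/9 = 13.33 °C = 286.48 K.
COP_HP = T_H/(T_H − T_C) ⇒ T_H = T_C·COP_HP/(COP_HP − 1) = 286.48 × 31.1/(31.1 − 1) = 296.0 K.

T_H ≈ 296.0 K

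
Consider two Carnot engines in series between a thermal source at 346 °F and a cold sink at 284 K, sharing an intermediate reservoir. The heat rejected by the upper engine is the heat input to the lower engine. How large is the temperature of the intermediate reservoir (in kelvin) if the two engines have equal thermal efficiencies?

T_H = 346 °F → (346 − 32) × 5/9 = 174.44 °C = 447.59 K.
Equal efficiencies require 1 − T_m/T_H = 1 − T_C/T_m, i.e. T_m/T_H = T_C/T_m, so T_m = √(T_H·T_C) = √(447.59 × 284.00) = 357 K.

T_m ≈ 357 K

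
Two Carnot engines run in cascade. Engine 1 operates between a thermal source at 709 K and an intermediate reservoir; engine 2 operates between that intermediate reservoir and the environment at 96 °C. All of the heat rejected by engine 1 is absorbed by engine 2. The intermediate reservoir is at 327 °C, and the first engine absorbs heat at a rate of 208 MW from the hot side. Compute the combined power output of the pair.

Ẇ_total ≈ 99.7 MW

T_C = 96 °C → 96 + 273.15 = 369.15 K.
Two reversible stages in series are equivalent to a single Carnot engine between T_H and T_C, so η_total = 1 − T_C/T_H = 1 − 369.15/709.00 = 0.4793.
W_total = η_total · Q_H = 0.4793 × 208 = 99.7 MW.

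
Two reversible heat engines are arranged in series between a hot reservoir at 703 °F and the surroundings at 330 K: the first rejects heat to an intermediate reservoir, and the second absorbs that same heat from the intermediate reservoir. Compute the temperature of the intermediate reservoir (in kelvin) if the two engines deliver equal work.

T_H = 703 °F → (703 − 32) × 5/9 = 372.78 °C = 645.93 K.
For reversible stages Q_m = Q_H·(T_m/T_H). Setting W₁ = Q_H(1 − T_m/T_H) equal to W₂ = Q_m(1 − T_C/T_m) = Q_H·(T_m − T_C)/T_H gives T_H − T_m = T_m − T_C, so T_m = (T_H + T_C)/2 = (645.93 + 330.00)/2 = 488.0 K.

T_m ≈ 488.0 K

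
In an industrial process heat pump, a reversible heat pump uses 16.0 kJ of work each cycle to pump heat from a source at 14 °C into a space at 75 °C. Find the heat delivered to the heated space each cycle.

Q_H ≈ 91.3 kJ

T_H = 75 °C → 75 + 273.15 = 348.15 K.
T_C = 14 °C → 14 + 273.15 = 287.15 K.
Reversible heating COP: COP_HP = T_H/(T_H − T_C) = 348.15/61.00 = 5.7074.
Q_H = COP_HP · W = 5.7074 × 16.0 = 91.3 kJ.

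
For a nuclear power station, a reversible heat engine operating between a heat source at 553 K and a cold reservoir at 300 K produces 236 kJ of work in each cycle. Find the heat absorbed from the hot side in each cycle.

Q_H ≈ 516 kJ

For a reversible engine, η = 1 − T_C/T_H = 1 − 300.00/553.00 = 0.4575.
Q_H = W/η = 236/0.4575 = 516 kJ.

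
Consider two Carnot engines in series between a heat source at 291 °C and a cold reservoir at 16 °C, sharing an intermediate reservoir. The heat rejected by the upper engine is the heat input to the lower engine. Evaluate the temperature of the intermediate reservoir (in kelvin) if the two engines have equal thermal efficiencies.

T_H = 291 °C → 291 + 273.15 = 564.15 K.
T_C = 16 °C → 16 + 273.15 = 289.15 K.
Equal efficiencies require 1 − T_m/T_H = 1 − T_C/T_m, i.e. T_m/T_H = T_C/T_m, so T_m = √(T_H·T_C) = √(564.15 × 289.15) = 403.9 K.

T_m ≈ 403.9 K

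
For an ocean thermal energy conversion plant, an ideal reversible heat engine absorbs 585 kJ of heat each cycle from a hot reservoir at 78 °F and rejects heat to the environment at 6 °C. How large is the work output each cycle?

T_H = 78 °F → (78 − 32) × 5/9 = 25.56 °C = 298.71 K.
T_C = 6 °C → 6 + 273.15 = 279.15 K.
Since the cycle is reversible, η = 1 − T_C/T_H = 1 − 279.15/298.71 = 0.0655.
W = η·Q_H = 0.0655 × 585 = 38.3 kJ.

W ≈ 38.3 kJ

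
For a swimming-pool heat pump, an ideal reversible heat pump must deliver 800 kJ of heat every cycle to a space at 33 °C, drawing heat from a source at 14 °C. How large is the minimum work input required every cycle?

T_H = 33 °C → 33 + 273.15 = 306.15 K.
T_C = 14 °C → 14 + 273.15 = 287.15 K.
COP_HP = T_H/(T_H − T_C) = 306.15/19.00 = 16.1132.
W = Q_H/COP_HP = 800/16.1132 = 49.65 kJ.

W_in ≈ 49.65 kJ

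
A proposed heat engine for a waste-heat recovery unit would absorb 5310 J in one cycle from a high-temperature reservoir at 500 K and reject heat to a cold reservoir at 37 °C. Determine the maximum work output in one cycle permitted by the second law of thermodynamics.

W_max ≈ 2016 J

T_C = 37 °C → 37 + 273.15 = 310.15 K.
By the Carnot theorem, η_max = 1 − T_C/T_H = 1 − 310.15/500.00 = 0.3797.
W_max = η_max · Q_H = 0.3797 × 5310 = 2016 J.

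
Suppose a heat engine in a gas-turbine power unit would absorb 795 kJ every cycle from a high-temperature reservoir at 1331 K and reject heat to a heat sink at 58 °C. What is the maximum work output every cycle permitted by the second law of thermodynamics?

W_max ≈ 597.2 kJ

T_C = 58 °C → 58 + 273.15 = 331.15 K.
The second-law ceiling is the Carnot efficiency, η_max = 1 − T_C/T_H = 1 − 331.15/1331.00 = 0.7512.
W_max = η_max · Q_H = 0.7512 × 795 = 597.2 kJ.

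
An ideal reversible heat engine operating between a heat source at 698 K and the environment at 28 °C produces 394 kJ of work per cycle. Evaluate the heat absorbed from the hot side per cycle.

T_C = 28 °C → 28 + 273.15 = 301.15 K.
Carnot efficiency: η = 1 − T_C/T_H = 1 − 301.15/698.00 = 0.5686.
Q_H = W/η = 394/0.5686 = 693 kJ.

Q_H ≈ 693 kJ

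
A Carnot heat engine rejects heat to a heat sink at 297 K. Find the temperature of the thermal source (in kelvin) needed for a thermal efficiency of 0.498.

T_H ≈ 592 K

From η = 1 − T_C/T_H, solving for T_H gives T_H = T_C/(1 − η) = 297.00/(1 − 0.498) = 592 K.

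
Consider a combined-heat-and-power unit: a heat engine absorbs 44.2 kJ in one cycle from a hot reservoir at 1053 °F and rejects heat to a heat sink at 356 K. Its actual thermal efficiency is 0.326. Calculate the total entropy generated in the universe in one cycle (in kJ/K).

ΔS_univ ≈ 0.03109 kJ/K

T_H = 1053 °F → (1053 − 32) × 5/9 = 567.22 °C = 840.37 K.
W = η·Q_H = 0.326 × 44.2 = 14.41 kJ, so Q_C = Q_H − W = 29.79 kJ.
Reservoir entropy changes: ΔS_H = −Q_H/T_H = −44.2/840.37 = -0.05260 kJ/K and ΔS_C = +Q_C/T_C = 29.79/356.00 = 0.08368 kJ/K.
ΔS_univ = −Q_H/T_H + Q_C/T_C = 0.03109 kJ/K (> 0, since η = 0.326 < η_Carnot = 0.576).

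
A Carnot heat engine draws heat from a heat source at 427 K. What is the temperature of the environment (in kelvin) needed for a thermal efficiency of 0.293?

From η = 1 − T_C/T_H, T_C = T_H·(1 − η) = 427.00 × (1 − 0.293) = 302 K.

T_C ≈ 302 K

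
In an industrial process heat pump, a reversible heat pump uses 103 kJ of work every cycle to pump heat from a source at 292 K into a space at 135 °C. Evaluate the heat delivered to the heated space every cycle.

T_H = 135 °C → 135 + 273.15 = 408.15 K.
COP_HP = T_H/(T_H − T_C) = 408.15/116.15 = 3.5140.
Q_H = COP_HP · W = 3.5140 × 103 = 362 kJ.

Q_H ≈ 362 kJ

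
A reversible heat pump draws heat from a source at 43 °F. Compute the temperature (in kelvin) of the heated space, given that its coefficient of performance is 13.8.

T_C = 43 °F → (43 − 32) × 5/9 = 6.11 °C = 279.26 K.
COP_HP = T_H/(T_H − T_C) ⇒ T_H = T_C·COP_HP/(COP_HP − 1) = 279.26 × 13.8/(13.8 − 1) = 301 K.

T_H ≈ 301 K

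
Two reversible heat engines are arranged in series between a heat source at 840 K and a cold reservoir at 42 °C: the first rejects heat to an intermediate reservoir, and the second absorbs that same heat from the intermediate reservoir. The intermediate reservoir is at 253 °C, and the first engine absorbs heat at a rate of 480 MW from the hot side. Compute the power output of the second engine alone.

Ẇ₂ ≈ 120.6 MW

T_C = 42 °C → 42 + 273.15 = 315.15 K.
T_m = 253 °C → 253 + 273.15 = 526.15 K.
Heat entering the second stage: Q_m = Q_H·(T_m/T_H) = 480 × 526.15/840.00 = 300.7 MW.
Second-stage efficiency η₂ = 1 − T_C/T_m = 1 − 315.15/526.15 = 0.4010, so W₂ = η₂·Q_m = 120.6 MW.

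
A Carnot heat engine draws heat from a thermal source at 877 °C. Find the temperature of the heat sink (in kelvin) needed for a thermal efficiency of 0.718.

T_H = 877 °C → 877 + 273.15 = 1150.15 K.
From η = 1 − T_C/T_H, T_C = T_H·(1 − η) = 1150.15 × (1 − 0.718) = 324 K.

T_C ≈ 324 K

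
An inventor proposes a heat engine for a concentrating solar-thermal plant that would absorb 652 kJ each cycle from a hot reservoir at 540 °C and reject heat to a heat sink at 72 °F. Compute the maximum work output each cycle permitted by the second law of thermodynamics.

T_H = 540 °C → 540 + 273.15 = 813.15 K.
T_C = 72 °F → (72 − 32) × 5/9 = 22.22 °C = 295.37 K.
By the Carnot theorem, η_max = 1 − T_C/T_H = 1 − 295.37/813.15 = 0.6368.
W_max = η_max · Q_H = 0.6368 × 652 = 415 kJ.

W_max ≈ 415 kJ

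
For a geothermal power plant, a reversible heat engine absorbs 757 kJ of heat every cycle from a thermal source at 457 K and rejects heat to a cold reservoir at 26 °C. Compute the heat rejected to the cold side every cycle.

T_C = 26 °C → 26 + 273.15 = 299.15 K.
η_rev = 1 − T_C/T_H = 1 − 299.15/457.00 = 0.3454.
For a reversible cycle Q_C/Q_H = T_C/T_H, so Q_C = 757 × 299.15/457.00 = 496 kJ.

Q_C ≈ 496 kJ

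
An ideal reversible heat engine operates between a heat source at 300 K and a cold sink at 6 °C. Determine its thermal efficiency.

η ≈ 0.0695

T_C = 6 °C → 6 + 273.15 = 279.15 K.
Since the cycle is reversible, η = 1 − T_C/T_H = 1 − 279.15/300.00 = 0.0695.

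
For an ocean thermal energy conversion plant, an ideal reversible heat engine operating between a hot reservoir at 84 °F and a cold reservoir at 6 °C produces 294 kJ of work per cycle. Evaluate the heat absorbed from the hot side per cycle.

Q_H ≈ 3880 kJ

T_H = 84 °F → (84 − 32) × 5/9 = 28.89 °C = 302.04 K.
T_C = 6 °C → 6 + 273.15 = 279.15 K.
η_rev = 1 − T_C/T_H = 1 − 279.15/302.04 = 0.0758.
Q_H = W/η = 294/0.0758 = 3880 kJ.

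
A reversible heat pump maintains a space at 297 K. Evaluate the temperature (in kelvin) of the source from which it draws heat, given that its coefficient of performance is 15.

COP_HP = T_H/(T_H − T_C) ⇒ T_C = T_H·(COP_HP − 1)/COP_HP = 297.00 × (15 − 1)/15 = 277 K.

T_C ≈ 277 K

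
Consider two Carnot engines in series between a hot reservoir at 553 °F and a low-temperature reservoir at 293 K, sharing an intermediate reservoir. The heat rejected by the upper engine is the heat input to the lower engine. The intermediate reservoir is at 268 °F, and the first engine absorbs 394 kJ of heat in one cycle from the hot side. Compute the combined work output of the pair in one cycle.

W_total ≈ 189 kJ

T_H = 553 °F → (553 − 32) × 5/9 = 289.44 °C = 562.59 K.
Two reversible stages in series are equivalent to a single Carnot engine between T_H and T_C, so η_total = 1 − T_C/T_H = 1 − 293.00/562.59 = 0.4792.
W_total = η_total · Q_H = 0.4792 × 394 = 189 kJ.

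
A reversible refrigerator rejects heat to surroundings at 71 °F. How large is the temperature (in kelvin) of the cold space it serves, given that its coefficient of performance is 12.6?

T_H = 71 °F → (71 − 32) × 5/9 = 21.67 °C = 294.82 K.
COP_R = T_C/(T_H − T_C) ⇒ T_C = T_H·COP_R/(1 + COP_R) = 294.82 × 12.6/(1 + 12.6) = 273 K.

T_C ≈ 273 K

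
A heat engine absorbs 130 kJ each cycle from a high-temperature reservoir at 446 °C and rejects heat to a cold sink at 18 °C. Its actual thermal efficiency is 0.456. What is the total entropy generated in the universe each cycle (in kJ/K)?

ΔS_univ ≈ 0.06213 kJ/K

T_H = 446 °C → 446 + 273.15 = 719.15 K.
T_C = 18 °C → 18 + 273.15 = 291.15 K.
W = η·Q_H = 0.456 × 130 = 59.28 kJ, so Q_C = Q_H − W = 70.72 kJ.
The hot reservoir loses entropy Q_H/T_H = 130/719.15 = 0.1808 kJ/K; the cold reservoir gains Q_C/T_C = 70.72/291.15 = 0.2429 kJ/K.
ΔS_univ = −Q_H/T_H + Q_C/T_C = 0.06213 kJ/K (> 0, since η = 0.456 < η_Carnot = 0.595).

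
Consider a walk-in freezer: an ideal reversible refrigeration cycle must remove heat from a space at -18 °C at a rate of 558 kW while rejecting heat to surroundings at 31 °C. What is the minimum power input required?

T_H = 31 °C → 31 + 273.15 = 304.15 K.
T_C = -18 °C → -18 + 273.15 = 255.15 K.
COP_R = T_C/(T_H − T_C) = 255.15/49.00 = 5.2071.
W = Q_C/COP_R = 558/5.2071 = 107.2 kW.

Ẇ_in ≈ 107.2 kW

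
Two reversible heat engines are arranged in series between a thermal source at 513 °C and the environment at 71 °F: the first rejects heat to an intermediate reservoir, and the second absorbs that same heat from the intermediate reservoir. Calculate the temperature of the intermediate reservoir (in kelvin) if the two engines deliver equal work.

T_H = 513 °C → 513 + 273.15 = 786.15 K.
T_C = 71 °F → (71 − 32) × 5/9 = 21.67 °C = 294.82 K.
For reversible stages Q_m = Q_H·(T_m/T_H). Setting W₁ = Q_H(1 − T_m/T_H) equal to W₂ = Q_m(1 − T_C/T_m) = Q_H·(T_m − T_C)/T_H gives T_H − T_m = T_m − T_C, so T_m = (T_H + T_C)/2 = (786.15 + 294.82)/2 = 540.5 K.

T_m ≈ 540.5 K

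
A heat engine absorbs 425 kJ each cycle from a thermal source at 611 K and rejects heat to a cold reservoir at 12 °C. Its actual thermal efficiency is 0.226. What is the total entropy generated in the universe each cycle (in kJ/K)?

T_C = 12 °C → 12 + 273.15 = 285.15 K.
W = η·Q_H = 0.226 × 425 = 96.05 kJ, so Q_C = Q_H − W = 328.9 kJ.
The hot reservoir loses entropy Q_H/T_H = 425/611.00 = 0.6956 kJ/K; the cold reservoir gains Q_C/T_C = 328.9/285.15 = 1.154 kJ/K.
ΔS_univ = −Q_H/T_H + Q_C/T_C = 0.4580 kJ/K (> 0, since η = 0.226 < η_Carnot = 0.533).

ΔS_univ ≈ 0.4580 kJ/K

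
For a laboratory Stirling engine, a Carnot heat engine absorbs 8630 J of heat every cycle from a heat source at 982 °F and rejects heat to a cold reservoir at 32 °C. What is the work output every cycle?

W ≈ 5342 J

T_H = 982 °F → (982 − 32) × 5/9 = 527.78 °C = 800.93 K.
T_C = 32 °C → 32 + 273.15 = 305.15 K.
η_rev = 1 − T_C/T_H = 1 − 305.15/800.93 = 0.6190.
W = η·Q_H = 0.6190 × 8630 = 5342 J.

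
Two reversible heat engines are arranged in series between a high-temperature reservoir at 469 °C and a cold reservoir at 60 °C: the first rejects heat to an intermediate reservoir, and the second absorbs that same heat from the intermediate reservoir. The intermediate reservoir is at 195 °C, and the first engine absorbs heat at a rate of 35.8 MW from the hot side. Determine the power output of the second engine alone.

Ẇ₂ ≈ 6.51 MW

T_H = 469 °C → 469 + 273.15 = 742.15 K.
T_C = 60 °C → 60 + 273.15 = 333.15 K.
T_m = 195 °C → 195 + 273.15 = 468.15 K.
Heat entering the second stage: Q_m = Q_H·(T_m/T_H) = 35.8 × 468.15/742.15 = 22.6 MW.
Second-stage efficiency η₂ = 1 − T_C/T_m = 1 − 333.15/468.15 = 0.2884, so W₂ = η₂·Q_m = 6.51 MW.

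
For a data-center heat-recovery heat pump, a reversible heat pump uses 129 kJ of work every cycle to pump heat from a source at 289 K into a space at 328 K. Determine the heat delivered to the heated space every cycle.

Q_H ≈ 1080 kJ

The Carnot heat-pump COP is COP_HP = T_H/(T_H − T_C) = 328.00/39.00 = 8.4103.
Q_H = COP_HP · W = 8.4103 × 129 = 1080 kJ.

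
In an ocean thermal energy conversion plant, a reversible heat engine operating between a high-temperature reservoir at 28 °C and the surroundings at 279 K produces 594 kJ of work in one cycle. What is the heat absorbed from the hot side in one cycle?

Q_H ≈ 8080 kJ

T_H = 28 °C → 28 + 273.15 = 301.15 K.
The Carnot efficiency is η = 1 − T_C/T_H = 1 − 279.00/301.15 = 0.0736.
Q_H = W/η = 594/0.0736 = 8080 kJ.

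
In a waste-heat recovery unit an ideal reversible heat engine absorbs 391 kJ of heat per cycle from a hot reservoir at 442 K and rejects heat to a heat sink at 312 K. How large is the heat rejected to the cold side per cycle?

Since the cycle is reversible, η = 1 − T_C/T_H = 1 − 312.00/442.00 = 0.2941.
For a reversible cycle Q_C/Q_H = T_C/T_H, so Q_C = 391 × 312.00/442.00 = 276 kJ.

Q_C ≈ 276 kJ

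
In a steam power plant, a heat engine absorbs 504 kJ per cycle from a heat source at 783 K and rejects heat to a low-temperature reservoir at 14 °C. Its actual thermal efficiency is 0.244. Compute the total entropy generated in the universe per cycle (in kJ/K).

ΔS_univ ≈ 0.683 kJ/K

T_C = 14 °C → 14 + 273.15 = 287.15 K.
W = η·Q_H = 0.244 × 504 = 123.0 kJ, so Q_C = Q_H − W = 381.0 kJ.
Reservoir entropy changes: ΔS_H = −Q_H/T_H = −504/783.00 = -0.6437 kJ/K and ΔS_C = +Q_C/T_C = 381.0/287.15 = 1.327 kJ/K.
ΔS_univ = −Q_H/T_H + Q_C/T_C = 0.683 kJ/K (> 0, since η = 0.244 < η_Carnot = 0.633).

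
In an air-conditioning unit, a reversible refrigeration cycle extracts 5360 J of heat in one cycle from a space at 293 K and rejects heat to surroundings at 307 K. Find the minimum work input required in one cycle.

W_in ≈ 256 J

The reversible coefficient of performance is COP_R = T_C/(T_H − T_C) = 293.00/14.00 = 20.9286.
W = Q_C/COP_R = 5360/20.9286 = 256 J.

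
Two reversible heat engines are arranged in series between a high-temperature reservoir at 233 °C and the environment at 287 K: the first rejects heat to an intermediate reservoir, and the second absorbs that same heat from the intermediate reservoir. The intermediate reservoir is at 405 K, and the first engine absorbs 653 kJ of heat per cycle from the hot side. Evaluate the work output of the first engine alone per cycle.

T_H = 233 °C → 233 + 273.15 = 506.15 K.
First-stage efficiency η₁ = 1 − T_m/T_H = 1 − 405.00/506.15 = 0.1998.
W₁ = η₁·Q_H = 0.1998 × 653 = 130 kJ.

W₁ ≈ 130 kJ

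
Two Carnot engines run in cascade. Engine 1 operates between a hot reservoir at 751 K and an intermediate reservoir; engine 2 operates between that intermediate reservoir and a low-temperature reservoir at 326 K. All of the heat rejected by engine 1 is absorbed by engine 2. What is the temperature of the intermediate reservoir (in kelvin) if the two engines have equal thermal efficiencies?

Equal efficiencies require 1 − T_m/T_H = 1 − T_C/T_m, i.e. T_m/T_H = T_C/T_m, so T_m = √(T_H·T_C) = √(751.00 × 326.00) = 495 K.

T_m ≈ 495 K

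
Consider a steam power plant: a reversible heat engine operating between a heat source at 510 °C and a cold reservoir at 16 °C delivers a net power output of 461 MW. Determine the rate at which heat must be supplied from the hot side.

Q̇_H ≈ 730.8 MW

T_H = 510 °C → 510 + 273.15 = 783.15 K.
T_C = 16 °C → 16 + 273.15 = 289.15 K.
The Carnot efficiency is η = 1 − T_C/T_H = 1 − 289.15/783.15 = 0.6308.
Q_H = W/η = 461/0.6308 = 730.8 MW.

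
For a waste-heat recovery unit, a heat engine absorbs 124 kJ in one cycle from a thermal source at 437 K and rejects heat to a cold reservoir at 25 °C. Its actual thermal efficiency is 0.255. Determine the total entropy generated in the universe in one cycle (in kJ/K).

ΔS_univ ≈ 0.0261 kJ/K

T_C = 25 °C → 25 + 273.15 = 298.15 K.
W = η·Q_H = 0.255 × 124 = 31.62 kJ, so Q_C = Q_H − W = 92.38 kJ.
Entropy balance on the reservoirs: −Q_H/T_H = -0.2838 kJ/K, +Q_C/T_C = 0.3098 kJ/K.
ΔS_univ = −Q_H/T_H + Q_C/T_C = 0.0261 kJ/K (> 0, since η = 0.255 < η_Carnot = 0.318).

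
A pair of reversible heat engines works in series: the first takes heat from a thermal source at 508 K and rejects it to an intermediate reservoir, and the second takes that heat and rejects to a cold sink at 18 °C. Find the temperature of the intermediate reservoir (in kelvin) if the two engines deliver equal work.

T_C = 18 °C → 18 + 273.15 = 291.15 K.
For reversible stages Q_m = Q_H·(T_m/T_H). Setting W₁ = Q_H(1 − T_m/T_H) equal to W₂ = Q_m(1 − T_C/T_m) = Q_H·(T_m − T_C)/T_H gives T_H − T_m = T_m − T_C, so T_m = (T_H + T_C)/2 = (508.00 + 291.15)/2 = 399.6 K.

T_m ≈ 399.6 K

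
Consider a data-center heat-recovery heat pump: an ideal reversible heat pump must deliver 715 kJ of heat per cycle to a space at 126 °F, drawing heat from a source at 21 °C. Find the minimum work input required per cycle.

W_in ≈ 68.6 kJ

T_H = 126 °F → (126 − 32) × 5/9 = 52.22 °C = 325.37 K.
T_C = 21 °C → 21 + 273.15 = 294.15 K.
COP_HP = T_H/(T_H − T_C) = 325.37/31.22 = 10.4212.
W = Q_H/COP_HP = 715/10.4212 = 68.6 kJ.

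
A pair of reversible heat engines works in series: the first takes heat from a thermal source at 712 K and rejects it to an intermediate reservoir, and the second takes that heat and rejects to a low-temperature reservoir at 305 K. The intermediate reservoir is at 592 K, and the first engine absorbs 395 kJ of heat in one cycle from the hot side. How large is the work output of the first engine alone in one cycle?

W₁ ≈ 66.57 kJ

First-stage efficiency η₁ = 1 − T_m/T_H = 1 − 592.00/712.00 = 0.1685.
W₁ = η₁·Q_H = 0.1685 × 395 = 66.57 kJ.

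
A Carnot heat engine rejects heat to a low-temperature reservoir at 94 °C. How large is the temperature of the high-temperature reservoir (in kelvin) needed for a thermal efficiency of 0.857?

T_C = 94 °C → 94 + 273.15 = 367.15 K.
From η = 1 − T_C/T_H, solving for T_H gives T_H = T_C/(1 − η) = 367.15/(1 − 0.857) = 2567 K.

T_H ≈ 2567 K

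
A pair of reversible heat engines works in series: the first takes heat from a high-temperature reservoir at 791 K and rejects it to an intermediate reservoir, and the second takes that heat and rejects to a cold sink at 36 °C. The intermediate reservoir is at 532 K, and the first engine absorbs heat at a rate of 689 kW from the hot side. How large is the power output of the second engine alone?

Ẇ₂ ≈ 194 kW

T_C = 36 °C → 36 + 273.15 = 309.15 K.
Heat entering the second stage: Q_m = Q_H·(T_m/T_H) = 689 × 532.00/791.00 = 463 kW.
Second-stage efficiency η₂ = 1 − T_C/T_m = 1 − 309.15/532.00 = 0.4189, so W₂ = η₂·Q_m = 194 kW.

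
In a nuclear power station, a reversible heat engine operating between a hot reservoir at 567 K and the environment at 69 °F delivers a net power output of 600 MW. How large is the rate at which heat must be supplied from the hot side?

Q̇_H ≈ 1245 MW

T_C = 69 °F → (69 − 32) × 5/9 = 20.56 °C = 293.71 K.
For a reversible engine, η = 1 − T_C/T_H = 1 − 293.71/567.00 = 0.4820.
Q_H = W/η = 600/0.4820 = 1245 MW.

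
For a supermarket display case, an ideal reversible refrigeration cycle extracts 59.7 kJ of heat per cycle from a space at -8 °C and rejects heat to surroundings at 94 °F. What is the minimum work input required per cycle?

W_in ≈ 9.56 kJ

T_H = 94 °F → (94 − 32) × 5/9 = 34.44 °C = 307.59 K.
T_C = -8 °C → -8 + 273.15 = 265.15 K.
Carnot COP: COP_R = T_C/(T_H − T_C) = 265.15/42.44 = 6.2470.
W = Q_C/COP_R = 59.7/6.2470 = 9.56 kJ.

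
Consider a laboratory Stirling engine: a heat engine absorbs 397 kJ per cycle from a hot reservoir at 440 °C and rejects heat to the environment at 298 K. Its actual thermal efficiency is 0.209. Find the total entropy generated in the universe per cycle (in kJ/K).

T_H = 440 °C → 440 + 273.15 = 713.15 K.
W = η·Q_H = 0.209 × 397 = 82.97 kJ, so Q_C = Q_H − W = 314.0 kJ.
Reservoir entropy changes: ΔS_H = −Q_H/T_H = −397/713.15 = -0.5567 kJ/K and ΔS_C = +Q_C/T_C = 314.0/298.00 = 1.054 kJ/K.
ΔS_univ = −Q_H/T_H + Q_C/T_C = 0.497 kJ/K (> 0, since η = 0.209 < η_Carnot = 0.582).

ΔS_univ ≈ 0.497 kJ/K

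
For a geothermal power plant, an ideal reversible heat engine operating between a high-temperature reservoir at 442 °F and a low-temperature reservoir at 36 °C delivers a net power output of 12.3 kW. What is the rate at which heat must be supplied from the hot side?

Q̇_H ≈ 32.13 kW

T_H = 442 °F → (442 − 32) × 5/9 = 227.78 °C = 500.93 K.
T_C = 36 °C → 36 + 273.15 = 309.15 K.
Since the cycle is reversible, η = 1 − T_C/T_H = 1 − 309.15/500.93 = 0.3828.
Q_H = W/η = 12.3/0.3828 = 32.13 kW.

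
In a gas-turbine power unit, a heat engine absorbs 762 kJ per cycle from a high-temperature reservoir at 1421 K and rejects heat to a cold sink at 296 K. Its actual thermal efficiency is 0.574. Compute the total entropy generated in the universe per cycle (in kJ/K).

ΔS_univ ≈ 0.5604 kJ/K

W = η·Q_H = 0.574 × 762 = 437.4 kJ, so Q_C = Q_H − W = 324.6 kJ.
Entropy balance on the reservoirs: −Q_H/T_H = -0.5362 kJ/K, +Q_C/T_C = 1.097 kJ/K.
ΔS_univ = −Q_H/T_H + Q_C/T_C = 0.5604 kJ/K (> 0, since η = 0.574 < η_Carnot = 0.792).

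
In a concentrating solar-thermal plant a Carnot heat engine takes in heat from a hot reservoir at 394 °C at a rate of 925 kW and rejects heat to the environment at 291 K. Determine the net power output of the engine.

T_H = 394 °C → 394 + 273.15 = 667.15 K.
The Carnot efficiency is η = 1 − T_C/T_H = 1 − 291.00/667.15 = 0.5638.
W = η·Q_H = 0.5638 × 925 = 522 kW.

Ẇ ≈ 522 kW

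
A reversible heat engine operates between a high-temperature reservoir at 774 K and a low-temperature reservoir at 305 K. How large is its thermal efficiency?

η ≈ 0.606

The Carnot efficiency is η = 1 − T_C/T_H = 1 − 305.00/774.00 = 0.606.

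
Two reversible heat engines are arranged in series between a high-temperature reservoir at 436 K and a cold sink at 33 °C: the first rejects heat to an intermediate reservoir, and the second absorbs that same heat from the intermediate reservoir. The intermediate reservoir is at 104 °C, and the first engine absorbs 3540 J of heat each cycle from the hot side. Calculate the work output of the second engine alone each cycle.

T_C = 33 °C → 33 + 273.15 = 306.15 K.
T_m = 104 °C → 104 + 273.15 = 377.15 K.
Heat entering the second stage: Q_m = Q_H·(T_m/T_H) = 3540 × 377.15/436.00 = 3060 J.
Second-stage efficiency η₂ = 1 − T_C/T_m = 1 − 306.15/377.15 = 0.1883, so W₂ = η₂·Q_m = 576 J.

W₂ ≈ 576 J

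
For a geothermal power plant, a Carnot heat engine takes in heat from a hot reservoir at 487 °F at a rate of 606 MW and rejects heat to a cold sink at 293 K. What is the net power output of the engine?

Ẇ ≈ 268 MW

T_H = 487 °F → (487 − 32) × 5/9 = 252.78 °C = 525.93 K.
η_rev = 1 − T_C/T_H = 1 − 293.00/525.93 = 0.4429.
W = η·Q_H = 0.4429 × 606 = 268 MW.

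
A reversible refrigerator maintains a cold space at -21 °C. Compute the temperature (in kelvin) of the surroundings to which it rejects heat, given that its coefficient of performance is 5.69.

T_C = -21 °C → -21 + 273.15 = 252.15 K.
COP_R = T_C/(T_H − T_C) ⇒ T_H = T_C·(1 + 1/COP_R) = 252.15 × (1 + 1/5.69) = 296 K.

T_H ≈ 296 K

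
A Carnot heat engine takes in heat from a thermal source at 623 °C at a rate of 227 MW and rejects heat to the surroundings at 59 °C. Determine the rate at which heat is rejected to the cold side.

T_H = 623 °C → 623 + 273.15 = 896.15 K.
T_C = 59 °C → 59 + 273.15 = 332.15 K.
Carnot efficiency: η = 1 − T_C/T_H = 1 − 332.15/896.15 = 0.6294.
For a reversible cycle Q_C/Q_H = T_C/T_H, so Q_C = 227 × 332.15/896.15 = 84.1 MW.

Q̇_C ≈ 84.1 MW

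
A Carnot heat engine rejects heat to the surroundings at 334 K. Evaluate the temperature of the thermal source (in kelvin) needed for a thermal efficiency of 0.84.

T_H ≈ 2090 K

From η = 1 − T_C/T_H, solving for T_H gives T_H = T_C/(1 − η) = 334.00/(1 − 0.84) = 2090 K.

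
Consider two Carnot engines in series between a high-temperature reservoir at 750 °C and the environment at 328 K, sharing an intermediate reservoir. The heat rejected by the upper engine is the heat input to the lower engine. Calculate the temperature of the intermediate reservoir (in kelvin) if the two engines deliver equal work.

T_H = 750 °C → 750 + 273.15 = 1023.15 K.
For reversible stages Q_m = Q_H·(T_m/T_H). Setting W₁ = Q_H(1 − T_m/T_H) equal to W₂ = Q_m(1 − T_C/T_m) = Q_H·(T_m − T_C)/T_H gives T_H − T_m = T_m − T_C, so T_m = (T_H + T_C)/2 = (1023.15 + 328.00)/2 = 676 K.

T_m ≈ 676 K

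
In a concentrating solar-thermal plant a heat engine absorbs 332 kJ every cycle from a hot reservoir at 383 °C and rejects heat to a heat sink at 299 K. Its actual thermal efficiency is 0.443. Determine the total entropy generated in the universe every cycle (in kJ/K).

ΔS_univ ≈ 0.112 kJ/K

T_H = 383 °C → 383 + 273.15 = 656.15 K.
W = η·Q_H = 0.443 × 332 = 147.1 kJ, so Q_C = Q_H − W = 184.9 kJ.
Entropy balance on the reservoirs: −Q_H/T_H = -0.5060 kJ/K, +Q_C/T_C = 0.6185 kJ/K.
ΔS_univ = −Q_H/T_H + Q_C/T_C = 0.112 kJ/K (> 0, since η = 0.443 < η_Carnot = 0.544).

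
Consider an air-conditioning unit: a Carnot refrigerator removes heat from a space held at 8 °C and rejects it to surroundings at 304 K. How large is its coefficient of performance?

T_C = 8 °C → 8 + 273.15 = 281.15 K.
For a reversible refrigerator, COP_R = T_C/(T_H − T_C) = 281.15/(304.00 − 281.15) = 12.30.

COP_R ≈ 12.30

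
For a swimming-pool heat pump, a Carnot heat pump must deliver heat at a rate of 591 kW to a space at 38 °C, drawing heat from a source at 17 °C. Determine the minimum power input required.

T_H = 38 °C → 38 + 273.15 = 311.15 K.
T_C = 17 °C → 17 + 273.15 = 290.15 K.
For a reversible heat pump, COP_HP = T_H/(T_H − T_C) = 311.15/21.00 = 14.8167.
W = Q_H/COP_HP = 591/14.8167 = 39.89 kW.

Ẇ_in ≈ 39.89 kW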